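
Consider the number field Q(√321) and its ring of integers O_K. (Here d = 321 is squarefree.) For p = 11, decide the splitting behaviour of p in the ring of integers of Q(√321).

11 remains inert

321 mod 4 = 1, hence disc K = 321 and O_K = ℤ[(1+√321)/2].
Since gcd(11, 321) = 1 the prime 11 does not ramify.
(321/11) = 2^5 mod 11 = 10, giving Legendre symbol -1.
Legendre symbol -1 ⇒ 11 is inert.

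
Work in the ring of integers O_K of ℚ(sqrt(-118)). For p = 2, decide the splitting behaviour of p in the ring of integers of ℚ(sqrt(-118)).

-118 mod 4 = 2, hence disc K = 4·(-118) = -472 and O_K = ℤ[√-118].
disc(K) = -472 = 2·(-236), so p = 2 is ramified.

p ramifies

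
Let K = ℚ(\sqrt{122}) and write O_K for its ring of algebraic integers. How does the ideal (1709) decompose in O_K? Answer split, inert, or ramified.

d = 122 ≡ 2 (mod 4), so O_K = ℤ[√122] and disc(K) = 4d = 488.
disc(K) = 488 is not divisible by 1709; 1709 is unramified.
Compute (122/1709) via Euler: 122^((1709-1)/2) mod 1709 = 1708, so (122/1709) = -1.
(122/1709) = -1, so 1709 is inert.

inert — (1709) stays prime in O_K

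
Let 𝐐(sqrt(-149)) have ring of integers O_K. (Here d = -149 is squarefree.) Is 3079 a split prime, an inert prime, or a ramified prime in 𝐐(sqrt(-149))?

p splits

-149 mod 4 = 3, hence disc K = 4·(-149) = -596 and O_K = ℤ[√-149].
disc(K) = -596 is not divisible by 3079; 3079 is unramified.
Legendre symbol by Euler's criterion: (-149/3079) ≡ (-149)^1539 ≡ 1 (mod 3079), i.e. (-149/3079) = 1.
Legendre symbol 1 ⇒ 3079 is split.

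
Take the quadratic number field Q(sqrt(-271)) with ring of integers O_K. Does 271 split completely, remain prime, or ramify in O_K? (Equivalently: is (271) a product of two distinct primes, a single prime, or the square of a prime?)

-271 mod 4 = 1, hence disc K = -271 and O_K = ℤ[(1+√-271)/2].
Ramification test: 271 | -271. The prime 271 ramifies in K.

ramified — (271) = 𝔭²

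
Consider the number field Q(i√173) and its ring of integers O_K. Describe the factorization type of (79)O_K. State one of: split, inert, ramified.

split — (79) = 𝔭₁𝔭₂ with 𝔭₁ ≠ 𝔭₂

d = -173 ≡ 3 (mod 4), so O_K = ℤ[√-173] and disc(K) = 4d = -692.
Since gcd(79, -692) = 1 the prime 79 does not ramify.
Euler's criterion: (-173)^39 mod 79 = 1. Thus (-173|79) = 1.
d is a quadratic residue mod p, hence 79 splits in O_K.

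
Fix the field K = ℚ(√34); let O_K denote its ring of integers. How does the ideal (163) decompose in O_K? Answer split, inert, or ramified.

split — (163) = 𝔭₁𝔭₂ with 𝔭₁ ≠ 𝔭₂

d = 34 ≡ 2 (mod 4), so O_K = ℤ[√34] and disc(K) = 4d = 136.
disc(K) = 136 is not divisible by 163; 163 is unramified.
Euler's criterion: 34^81 mod 163 = 1. Thus (34|163) = 1.
Legendre symbol 1 ⇒ 163 is split.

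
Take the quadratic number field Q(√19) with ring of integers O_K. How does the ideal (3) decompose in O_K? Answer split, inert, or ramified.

splits completely

Since 19 ≢ 1 mod 4, the ring of integers is ℤ[√19] with discriminant 4·19 = 76.
disc(K) = 76 is not divisible by 3; 3 is unramified.
Compute (19/3) via Euler: 1^((3-1)/2) mod 3 = 1, so (19/3) = 1.
(19/3) = 1, so 3 splits.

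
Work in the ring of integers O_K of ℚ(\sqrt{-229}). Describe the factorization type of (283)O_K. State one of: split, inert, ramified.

-229 mod 4 = 3, hence disc K = 4·(-229) = -916 and O_K = ℤ[√-229].
disc(K) = -916 is not divisible by 283; 283 is unramified.
(-229/283) = 54^141 mod 283 = 1, giving Legendre symbol 1.
d is a quadratic residue mod p, hence 283 splits in O_K.

p splits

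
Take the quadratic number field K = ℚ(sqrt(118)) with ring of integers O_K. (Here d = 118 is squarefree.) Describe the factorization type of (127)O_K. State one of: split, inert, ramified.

inert — (127) stays prime in O_K

118 mod 4 = 2, hence disc K = 4·118 = 472 and O_K = ℤ[√118].
Since gcd(127, 472) = 1 the prime 127 does not ramify.
Compute (118/127) via Euler: 118^((127-1)/2) mod 127 = 126, so (118/127) = -1.
Legendre symbol -1 ⇒ 127 is inert.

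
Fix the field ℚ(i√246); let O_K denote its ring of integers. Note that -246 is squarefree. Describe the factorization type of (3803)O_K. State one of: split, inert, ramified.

split — (3803) = 𝔭₁𝔭₂ with 𝔭₁ ≠ 𝔭₂

Since -246 ≢ 1 mod 4, the ring of integers is ℤ[√-246] with discriminant 4·(-246) = -984.
3803 ∤ -984, so 3803 is unramified.
Legendre symbol by Euler's criterion: (-246/3803) ≡ (-246)^1901 ≡ 1 (mod 3803), i.e. (-246/3803) = 1.
d is a quadratic residue mod p, hence 3803 splits in O_K.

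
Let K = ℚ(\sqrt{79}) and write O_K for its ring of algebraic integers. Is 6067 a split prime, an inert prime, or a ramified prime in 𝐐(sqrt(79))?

splits completely

Since 79 ≢ 1 mod 4, the ring of integers is ℤ[√79] with discriminant 4·79 = 316.
Since gcd(6067, 316) = 1 the prime 6067 does not ramify.
(79/6067) = 79^3033 mod 6067 = 1, giving Legendre symbol 1.
d is a quadratic residue mod p, hence 6067 splits in O_K.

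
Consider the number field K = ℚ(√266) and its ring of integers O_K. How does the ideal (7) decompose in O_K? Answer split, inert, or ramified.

ramified — (7) = 𝔭²

Since 266 ≢ 1 mod 4, the ring of integers is ℤ[√266] with discriminant 4·266 = 1064.
7 divides disc(K) = 1064, so 7 ramifies.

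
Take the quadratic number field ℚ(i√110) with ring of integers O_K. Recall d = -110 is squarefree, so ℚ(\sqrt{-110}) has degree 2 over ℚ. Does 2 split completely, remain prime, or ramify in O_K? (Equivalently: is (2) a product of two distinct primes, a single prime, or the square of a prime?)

p ramifies

-110 mod 4 = 2, hence disc K = 4·(-110) = -440 and O_K = ℤ[√-110].
disc(K) = -440 = 2·(-220), so p = 2 is ramified.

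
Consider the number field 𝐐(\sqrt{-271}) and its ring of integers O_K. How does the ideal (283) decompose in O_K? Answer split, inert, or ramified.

inert — (283) stays prime in O_K

-271 mod 4 = 1, hence disc K = -271 and O_K = ℤ[(1+√-271)/2].
disc(K) = -271 is not divisible by 283; 283 is unramified.
(-271/283) = 12^141 mod 283 = 282, giving Legendre symbol -1.
(-271/283) = -1, so 283 is inert.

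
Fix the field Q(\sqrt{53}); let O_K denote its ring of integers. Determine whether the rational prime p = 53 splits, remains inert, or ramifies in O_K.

Since 53 ≡ 1 mod 4, the ring of integers is ℤ[(1+√53)/2] with discriminant 53.
53 divides disc(K) = 53, so 53 ramifies.

53 is ramified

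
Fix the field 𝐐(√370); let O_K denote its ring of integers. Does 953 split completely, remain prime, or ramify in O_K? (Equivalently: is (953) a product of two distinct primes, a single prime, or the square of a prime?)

inert

d = 370 ≡ 2 (mod 4), so O_K = ℤ[√370] and disc(K) = 4d = 1480.
953 ∤ 1480, so 953 is unramified.
Legendre symbol by Euler's criterion: (370/953) ≡ 370^476 ≡ 952 (mod 953), i.e. (370/953) = -1.
d is a non-residue mod p, hence 953 remains inert in O_K.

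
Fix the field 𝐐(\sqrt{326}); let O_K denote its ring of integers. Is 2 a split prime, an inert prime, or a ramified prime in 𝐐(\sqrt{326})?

d = 326 ≡ 2 (mod 4), so O_K = ℤ[√326] and disc(K) = 4d = 1304.
2 divides disc(K) = 1304, so 2 ramifies.

2 is ramified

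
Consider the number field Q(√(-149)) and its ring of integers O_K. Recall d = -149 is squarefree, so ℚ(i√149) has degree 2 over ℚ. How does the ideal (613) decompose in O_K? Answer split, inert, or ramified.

-149 mod 4 = 3, hence disc K = 4·(-149) = -596 and O_K = ℤ[√-149].
Since gcd(613, -596) = 1 the prime 613 does not ramify.
Legendre symbol by Euler's criterion: (-149/613) ≡ (-149)^306 ≡ 1 (mod 613), i.e. (-149/613) = 1.
Legendre symbol 1 ⇒ 613 is split.

p splits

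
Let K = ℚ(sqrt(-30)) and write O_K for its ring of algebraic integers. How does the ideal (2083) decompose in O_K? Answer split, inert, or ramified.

split

Since -30 ≢ 1 mod 4, the ring of integers is ℤ[√-30] with discriminant 4·(-30) = -120.
2083 ∤ -120, so 2083 is unramified.
Legendre symbol by Euler's criterion: (-30/2083) ≡ (-30)^1041 ≡ 1 (mod 2083), i.e. (-30/2083) = 1.
d is a quadratic residue mod p, hence 2083 splits in O_K.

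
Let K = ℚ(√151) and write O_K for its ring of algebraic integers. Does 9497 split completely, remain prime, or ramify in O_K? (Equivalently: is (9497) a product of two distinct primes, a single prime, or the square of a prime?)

inert

151 mod 4 = 3, hence disc K = 4·151 = 604 and O_K = ℤ[√151].
9497 ∤ 604, so 9497 is unramified.
(151/9497) = 151^4748 mod 9497 = 9496, giving Legendre symbol -1.
d is a non-residue mod p, hence 9497 remains inert in O_K.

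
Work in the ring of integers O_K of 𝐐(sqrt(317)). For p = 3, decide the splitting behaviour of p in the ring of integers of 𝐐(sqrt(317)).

inert — (3) stays prime in O_K

d = 317 ≡ 1 (mod 4), so O_K = ℤ[(1+√317)/2] and disc(K) = d = 317.
3 ∤ 317, so 3 is unramified.
Euler's criterion: 317^1 mod 3 = 2. Thus (317|3) = -1.
d is a non-residue mod p, hence 3 remains inert in O_K.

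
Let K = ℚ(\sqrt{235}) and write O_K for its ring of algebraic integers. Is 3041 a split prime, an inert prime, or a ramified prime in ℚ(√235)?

remains prime (inert)

235 mod 4 = 3, hence disc K = 4·235 = 940 and O_K = ℤ[√235].
Since gcd(3041, 940) = 1 the prime 3041 does not ramify.
Legendre symbol by Euler's criterion: (235/3041) ≡ 235^1520 ≡ 3040 (mod 3041), i.e. (235/3041) = -1.
d is a non-residue mod p, hence 3041 remains inert in O_K.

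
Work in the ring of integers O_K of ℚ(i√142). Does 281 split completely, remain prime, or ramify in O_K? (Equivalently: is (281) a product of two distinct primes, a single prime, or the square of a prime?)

-142 mod 4 = 2, hence disc K = 4·(-142) = -568 and O_K = ℤ[√-142].
281 ∤ -568, so 281 is unramified.
Compute (-142/281) via Euler: 139^((281-1)/2) mod 281 = 280, so (-142/281) = -1.
Legendre symbol -1 ⇒ 281 is inert.

281 remains inert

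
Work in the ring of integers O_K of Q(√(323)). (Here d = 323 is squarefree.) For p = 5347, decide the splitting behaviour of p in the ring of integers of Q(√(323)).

Since 323 ≢ 1 mod 4, the ring of integers is ℤ[√323] with discriminant 4·323 = 1292.
5347 ∤ 1292, so 5347 is unramified.
Compute (323/5347) via Euler: 323^((5347-1)/2) mod 5347 = 1, so (323/5347) = 1.
d is a quadratic residue mod p, hence 5347 splits in O_K.

5347 splits in O_K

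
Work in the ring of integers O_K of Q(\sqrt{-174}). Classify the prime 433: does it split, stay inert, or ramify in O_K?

d = -174 ≡ 2 (mod 4), so O_K = ℤ[√-174] and disc(K) = 4d = -696.
433 ∤ -696, so 433 is unramified.
Euler's criterion: (-174)^216 mod 433 = 432. Thus (-174|433) = -1.
(-174/433) = -1, so 433 is inert.

inert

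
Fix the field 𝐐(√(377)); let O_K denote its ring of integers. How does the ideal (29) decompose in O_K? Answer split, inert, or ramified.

377 mod 4 = 1, hence disc K = 377 and O_K = ℤ[(1+√377)/2].
disc(K) = 377 = 29·13, so p = 29 is ramified.

ramifies in O_K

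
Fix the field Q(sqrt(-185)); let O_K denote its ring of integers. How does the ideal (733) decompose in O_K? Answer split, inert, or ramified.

d = -185 ≡ 3 (mod 4), so O_K = ℤ[√-185] and disc(K) = 4d = -740.
733 ∤ -740, so 733 is unramified.
Euler's criterion: (-185)^366 mod 733 = 732. Thus (-185|733) = -1.
d is a non-residue mod p, hence 733 remains inert in O_K.

remains prime (inert)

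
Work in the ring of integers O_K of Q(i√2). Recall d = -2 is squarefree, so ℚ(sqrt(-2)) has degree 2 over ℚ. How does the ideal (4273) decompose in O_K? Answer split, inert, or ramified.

split

Since -2 ≢ 1 mod 4, the ring of integers is ℤ[√-2] with discriminant 4·(-2) = -8.
disc(K) = -8 is not divisible by 4273; 4273 is unramified.
Euler's criterion: (-2)^2136 mod 4273 = 1. Thus (-2|4273) = 1.
d is a quadratic residue mod p, hence 4273 splits in O_K.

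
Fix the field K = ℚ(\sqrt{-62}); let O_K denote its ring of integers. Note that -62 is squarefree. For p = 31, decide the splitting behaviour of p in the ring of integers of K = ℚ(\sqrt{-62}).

Since -62 ≢ 1 mod 4, the ring of integers is ℤ[√-62] with discriminant 4·(-62) = -248.
disc(K) = -248 = 31·(-8), so p = 31 is ramified.

ramifies in O_K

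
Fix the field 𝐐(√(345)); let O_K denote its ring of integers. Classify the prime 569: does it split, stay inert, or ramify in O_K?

Since 345 ≡ 1 mod 4, the ring of integers is ℤ[(1+√345)/2] with discriminant 345.
disc(K) = 345 is not divisible by 569; 569 is unramified.
(345/569) = 345^284 mod 569 = 1, giving Legendre symbol 1.
Legendre symbol 1 ⇒ 569 is split.

splits completely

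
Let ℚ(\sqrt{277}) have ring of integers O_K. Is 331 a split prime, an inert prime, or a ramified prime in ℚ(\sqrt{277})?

277 mod 4 = 1, hence disc K = 277 and O_K = ℤ[(1+√277)/2].
Since gcd(331, 277) = 1 the prime 331 does not ramify.
Euler's criterion: 277^165 mod 331 = 330. Thus (277|331) = -1.
d is a non-residue mod p, hence 331 remains inert in O_K.

p is inert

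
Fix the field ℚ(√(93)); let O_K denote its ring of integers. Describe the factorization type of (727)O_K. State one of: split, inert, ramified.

p splits

d = 93 ≡ 1 (mod 4), so O_K = ℤ[(1+√93)/2] and disc(K) = d = 93.
Since gcd(727, 93) = 1 the prime 727 does not ramify.
Euler's criterion: 93^363 mod 727 = 1. Thus (93|727) = 1.
Legendre symbol 1 ⇒ 727 is split.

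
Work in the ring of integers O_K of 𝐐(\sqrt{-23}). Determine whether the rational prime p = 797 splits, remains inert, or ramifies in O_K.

d = -23 ≡ 1 (mod 4), so O_K = ℤ[(1+√-23)/2] and disc(K) = d = -23.
disc(K) = -23 is not divisible by 797; 797 is unramified.
Euler's criterion: (-23)^398 mod 797 = 796. Thus (-23|797) = -1.
d is a non-residue mod p, hence 797 remains inert in O_K.

inert — (797) stays prime in O_K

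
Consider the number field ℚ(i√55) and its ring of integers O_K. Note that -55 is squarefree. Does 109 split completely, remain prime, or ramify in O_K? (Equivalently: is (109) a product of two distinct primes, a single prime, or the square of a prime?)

d = -55 ≡ 1 (mod 4), so O_K = ℤ[(1+√-55)/2] and disc(K) = d = -55.
Since gcd(109, -55) = 1 the prime 109 does not ramify.
(-55/109) = 54^54 mod 109 = 108, giving Legendre symbol -1.
Legendre symbol -1 ⇒ 109 is inert.

inert — (109) stays prime in O_K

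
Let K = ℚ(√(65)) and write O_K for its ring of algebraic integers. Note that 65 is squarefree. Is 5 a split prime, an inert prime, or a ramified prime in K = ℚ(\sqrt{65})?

65 mod 4 = 1, hence disc K = 65 and O_K = ℤ[(1+√65)/2].
5 divides disc(K) = 65, so 5 ramifies.

ramified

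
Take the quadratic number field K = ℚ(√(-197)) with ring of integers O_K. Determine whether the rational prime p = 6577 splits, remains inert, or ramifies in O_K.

split — (6577) = 𝔭₁𝔭₂ with 𝔭₁ ≠ 𝔭₂

d = -197 ≡ 3 (mod 4), so O_K = ℤ[√-197] and disc(K) = 4d = -788.
Since gcd(6577, -788) = 1 the prime 6577 does not ramify.
Euler's criterion: (-197)^3288 mod 6577 = 1. Thus (-197|6577) = 1.
d is a quadratic residue mod p, hence 6577 splits in O_K.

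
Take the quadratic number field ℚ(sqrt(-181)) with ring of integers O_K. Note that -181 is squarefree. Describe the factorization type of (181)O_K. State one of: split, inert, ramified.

d = -181 ≡ 3 (mod 4), so O_K = ℤ[√-181] and disc(K) = 4d = -724.
Ramification test: 181 | -724. The prime 181 ramifies in K.

181 is ramified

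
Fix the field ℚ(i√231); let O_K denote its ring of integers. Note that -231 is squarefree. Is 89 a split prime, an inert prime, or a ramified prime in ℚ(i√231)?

d = -231 ≡ 1 (mod 4), so O_K = ℤ[(1+√-231)/2] and disc(K) = d = -231.
disc(K) = -231 is not divisible by 89; 89 is unramified.
Euler's criterion: (-231)^44 mod 89 = 1. Thus (-231|89) = 1.
d is a quadratic residue mod p, hence 89 splits in O_K.

89 splits in O_K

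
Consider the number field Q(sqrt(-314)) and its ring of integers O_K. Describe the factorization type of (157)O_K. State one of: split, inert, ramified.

ramified

-314 mod 4 = 2, hence disc K = 4·(-314) = -1256 and O_K = ℤ[√-314].
Ramification test: 157 | -1256. The prime 157 ramifies in K.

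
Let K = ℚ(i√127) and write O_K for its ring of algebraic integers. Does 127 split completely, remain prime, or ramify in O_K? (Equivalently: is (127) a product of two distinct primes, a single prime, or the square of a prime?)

-127 mod 4 = 1, hence disc K = -127 and O_K = ℤ[(1+√-127)/2].
Ramification test: 127 | -127. The prime 127 ramifies in K.

127 is ramified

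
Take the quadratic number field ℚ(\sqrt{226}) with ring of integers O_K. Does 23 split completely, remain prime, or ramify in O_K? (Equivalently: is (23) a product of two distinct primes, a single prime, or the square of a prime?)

Since 226 ≢ 1 mod 4, the ring of integers is ℤ[√226] with discriminant 4·226 = 904.
23 ∤ 904, so 23 is unramified.
(226/23) = 19^11 mod 23 = 22, giving Legendre symbol -1.
Legendre symbol -1 ⇒ 23 is inert.

inert — (23) stays prime in O_K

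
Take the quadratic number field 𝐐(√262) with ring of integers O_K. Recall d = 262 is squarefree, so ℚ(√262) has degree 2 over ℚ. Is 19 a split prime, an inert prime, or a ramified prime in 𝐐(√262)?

Since 262 ≢ 1 mod 4, the ring of integers is ℤ[√262] with discriminant 4·262 = 1048.
19 ∤ 1048, so 19 is unramified.
Compute (262/19) via Euler: 15^((19-1)/2) mod 19 = 18, so (262/19) = -1.
d is a non-residue mod p, hence 19 remains inert in O_K.

remains prime (inert)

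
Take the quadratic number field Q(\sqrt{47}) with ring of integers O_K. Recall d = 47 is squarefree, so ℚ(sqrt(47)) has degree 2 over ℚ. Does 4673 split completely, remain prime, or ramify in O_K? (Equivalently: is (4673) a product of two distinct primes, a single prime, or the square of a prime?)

p is inert

d = 47 ≡ 3 (mod 4), so O_K = ℤ[√47] and disc(K) = 4d = 188.
disc(K) = 188 is not divisible by 4673; 4673 is unramified.
Compute (47/4673) via Euler: 47^((4673-1)/2) mod 4673 = 4672, so (47/4673) = -1.
(47/4673) = -1, so 4673 is inert.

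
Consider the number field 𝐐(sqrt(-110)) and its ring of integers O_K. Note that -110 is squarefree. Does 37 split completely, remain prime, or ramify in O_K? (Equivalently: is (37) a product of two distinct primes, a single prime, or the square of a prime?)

Since -110 ≢ 1 mod 4, the ring of integers is ℤ[√-110] with discriminant 4·(-110) = -440.
37 ∤ -440, so 37 is unramified.
Legendre symbol by Euler's criterion: (-110/37) ≡ (-110)^18 ≡ 1 (mod 37), i.e. (-110/37) = 1.
d is a quadratic residue mod p, hence 37 splits in O_K.

split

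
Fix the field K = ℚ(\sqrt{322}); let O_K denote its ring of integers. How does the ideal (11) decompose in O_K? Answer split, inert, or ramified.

11 splits in O_K

Since 322 ≢ 1 mod 4, the ring of integers is ℤ[√322] with discriminant 4·322 = 1288.
11 ∤ 1288, so 11 is unramified.
Compute (322/11) via Euler: 3^((11-1)/2) mod 11 = 1, so (322/11) = 1.
d is a quadratic residue mod p, hence 11 splits in O_K.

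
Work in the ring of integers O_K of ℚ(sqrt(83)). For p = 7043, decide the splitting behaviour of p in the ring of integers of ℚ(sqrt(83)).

split

83 mod 4 = 3, hence disc K = 4·83 = 332 and O_K = ℤ[√83].
7043 ∤ 332, so 7043 is unramified.
(83/7043) = 83^3521 mod 7043 = 1, giving Legendre symbol 1.
(83/7043) = 1, so 7043 splits.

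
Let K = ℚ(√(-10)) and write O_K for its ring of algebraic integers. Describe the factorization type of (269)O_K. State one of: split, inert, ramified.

-10 mod 4 = 2, hence disc K = 4·(-10) = -40 and O_K = ℤ[√-10].
disc(K) = -40 is not divisible by 269; 269 is unramified.
(-10/269) = 259^134 mod 269 = 268, giving Legendre symbol -1.
Legendre symbol -1 ⇒ 269 is inert.

p is inert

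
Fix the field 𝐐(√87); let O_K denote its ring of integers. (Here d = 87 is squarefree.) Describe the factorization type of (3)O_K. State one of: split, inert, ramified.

ramifies in O_K

d = 87 ≡ 3 (mod 4), so O_K = ℤ[√87] and disc(K) = 4d = 348.
Ramification test: 3 | 348. The prime 3 ramifies in K.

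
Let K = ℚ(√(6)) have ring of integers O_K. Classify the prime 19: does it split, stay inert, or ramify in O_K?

Since 6 ≢ 1 mod 4, the ring of integers is ℤ[√6] with discriminant 4·6 = 24.
19 ∤ 24, so 19 is unramified.
Legendre symbol by Euler's criterion: (6/19) ≡ 6^9 ≡ 1 (mod 19), i.e. (6/19) = 1.
d is a quadratic residue mod p, hence 19 splits in O_K.

p splits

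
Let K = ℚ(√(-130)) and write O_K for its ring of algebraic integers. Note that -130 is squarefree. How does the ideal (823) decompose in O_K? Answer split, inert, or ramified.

-130 mod 4 = 2, hence disc K = 4·(-130) = -520 and O_K = ℤ[√-130].
823 ∤ -520, so 823 is unramified.
Euler's criterion: (-130)^411 mod 823 = 1. Thus (-130|823) = 1.
Legendre symbol 1 ⇒ 823 is split.

split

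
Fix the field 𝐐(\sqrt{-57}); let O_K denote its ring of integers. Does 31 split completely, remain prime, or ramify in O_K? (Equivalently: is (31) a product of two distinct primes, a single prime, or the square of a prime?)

Since -57 ≢ 1 mod 4, the ring of integers is ℤ[√-57] with discriminant 4·(-57) = -228.
Since gcd(31, -228) = 1 the prime 31 does not ramify.
Legendre symbol by Euler's criterion: (-57/31) ≡ (-57)^15 ≡ 1 (mod 31), i.e. (-57/31) = 1.
(-57/31) = 1, so 31 splits.

splits completely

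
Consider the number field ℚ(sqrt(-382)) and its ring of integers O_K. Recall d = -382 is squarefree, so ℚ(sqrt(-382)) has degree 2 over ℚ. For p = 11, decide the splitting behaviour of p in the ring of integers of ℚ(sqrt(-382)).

Since -382 ≢ 1 mod 4, the ring of integers is ℤ[√-382] with discriminant 4·(-382) = -1528.
Since gcd(11, -1528) = 1 the prime 11 does not ramify.
(-382/11) = 3^5 mod 11 = 1, giving Legendre symbol 1.
(-382/11) = 1, so 11 splits.

p splits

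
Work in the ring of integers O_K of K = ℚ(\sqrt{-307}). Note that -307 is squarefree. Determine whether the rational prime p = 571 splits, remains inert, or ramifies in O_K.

Since -307 ≡ 1 mod 4, the ring of integers is ℤ[(1+√-307)/2] with discriminant -307.
571 ∤ -307, so 571 is unramified.
Euler's criterion: (-307)^285 mod 571 = 1. Thus (-307|571) = 1.
d is a quadratic residue mod p, hence 571 splits in O_K.

split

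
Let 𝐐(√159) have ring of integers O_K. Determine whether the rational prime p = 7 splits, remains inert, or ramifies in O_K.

inert — (7) stays prime in O_K

Since 159 ≢ 1 mod 4, the ring of integers is ℤ[√159] with discriminant 4·159 = 636.
disc(K) = 636 is not divisible by 7; 7 is unramified.
Legendre symbol by Euler's criterion: (159/7) ≡ 159^3 ≡ 6 (mod 7), i.e. (159/7) = -1.
d is a non-residue mod p, hence 7 remains inert in O_K.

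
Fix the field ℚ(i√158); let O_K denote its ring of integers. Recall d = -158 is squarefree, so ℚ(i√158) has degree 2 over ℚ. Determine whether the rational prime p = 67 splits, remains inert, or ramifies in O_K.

inert

d = -158 ≡ 2 (mod 4), so O_K = ℤ[√-158] and disc(K) = 4d = -632.
disc(K) = -632 is not divisible by 67; 67 is unramified.
Legendre symbol by Euler's criterion: (-158/67) ≡ (-158)^33 ≡ 66 (mod 67), i.e. (-158/67) = -1.
(-158/67) = -1, so 67 is inert.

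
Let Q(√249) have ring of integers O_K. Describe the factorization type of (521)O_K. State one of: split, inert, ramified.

Since 249 ≡ 1 mod 4, the ring of integers is ℤ[(1+√249)/2] with discriminant 249.
disc(K) = 249 is not divisible by 521; 521 is unramified.
Compute (249/521) via Euler: 249^((521-1)/2) mod 521 = 520, so (249/521) = -1.
d is a non-residue mod p, hence 521 remains inert in O_K.

remains prime (inert)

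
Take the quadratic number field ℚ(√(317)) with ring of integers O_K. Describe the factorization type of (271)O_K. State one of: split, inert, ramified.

271 remains inert

d = 317 ≡ 1 (mod 4), so O_K = ℤ[(1+√317)/2] and disc(K) = d = 317.
Since gcd(271, 317) = 1 the prime 271 does not ramify.
Legendre symbol by Euler's criterion: (317/271) ≡ 317^135 ≡ 270 (mod 271), i.e. (317/271) = -1.
Legendre symbol -1 ⇒ 271 is inert.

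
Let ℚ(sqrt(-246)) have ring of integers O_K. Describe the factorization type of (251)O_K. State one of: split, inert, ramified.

split — (251) = 𝔭₁𝔭₂ with 𝔭₁ ≠ 𝔭₂

Since -246 ≢ 1 mod 4, the ring of integers is ℤ[√-246] with discriminant 4·(-246) = -984.
Since gcd(251, -984) = 1 the prime 251 does not ramify.
Euler's criterion: (-246)^125 mod 251 = 1. Thus (-246|251) = 1.
(-246/251) = 1, so 251 splits.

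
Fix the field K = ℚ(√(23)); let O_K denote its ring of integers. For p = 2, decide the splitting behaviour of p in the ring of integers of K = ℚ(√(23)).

ramified

Since 23 ≢ 1 mod 4, the ring of integers is ℤ[√23] with discriminant 4·23 = 92.
disc(K) = 92 = 2·46, so p = 2 is ramified.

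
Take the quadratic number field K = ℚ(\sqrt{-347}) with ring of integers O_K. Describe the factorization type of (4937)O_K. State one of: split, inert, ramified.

4937 remains inert

d = -347 ≡ 1 (mod 4), so O_K = ℤ[(1+√-347)/2] and disc(K) = d = -347.
disc(K) = -347 is not divisible by 4937; 4937 is unramified.
Euler's criterion: (-347)^2468 mod 4937 = 4936. Thus (-347|4937) = -1.
(-347/4937) = -1, so 4937 is inert.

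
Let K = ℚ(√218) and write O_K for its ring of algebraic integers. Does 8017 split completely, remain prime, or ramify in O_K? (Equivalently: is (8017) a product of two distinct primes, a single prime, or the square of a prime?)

splits completely

218 mod 4 = 2, hence disc K = 4·218 = 872 and O_K = ℤ[√218].
8017 ∤ 872, so 8017 is unramified.
Legendre symbol by Euler's criterion: (218/8017) ≡ 218^4008 ≡ 1 (mod 8017), i.e. (218/8017) = 1.
d is a quadratic residue mod p, hence 8017 splits in O_K.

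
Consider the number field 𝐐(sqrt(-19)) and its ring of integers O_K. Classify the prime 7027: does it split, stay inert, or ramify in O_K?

d = -19 ≡ 1 (mod 4), so O_K = ℤ[(1+√-19)/2] and disc(K) = d = -19.
disc(K) = -19 is not divisible by 7027; 7027 is unramified.
Euler's criterion: (-19)^3513 mod 7027 = 1. Thus (-19|7027) = 1.
Legendre symbol 1 ⇒ 7027 is split.

split — (7027) = 𝔭₁𝔭₂ with 𝔭₁ ≠ 𝔭₂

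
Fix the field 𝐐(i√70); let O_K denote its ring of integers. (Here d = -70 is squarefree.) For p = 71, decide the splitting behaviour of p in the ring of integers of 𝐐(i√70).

p splits

d = -70 ≡ 2 (mod 4), so O_K = ℤ[√-70] and disc(K) = 4d = -280.
71 ∤ -280, so 71 is unramified.
(-70/71) = 1^35 mod 71 = 1, giving Legendre symbol 1.
Legendre symbol 1 ⇒ 71 is split.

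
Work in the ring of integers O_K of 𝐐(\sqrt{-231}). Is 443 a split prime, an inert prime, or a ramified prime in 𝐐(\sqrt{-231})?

remains prime (inert)

-231 mod 4 = 1, hence disc K = -231 and O_K = ℤ[(1+√-231)/2].
Since gcd(443, -231) = 1 the prime 443 does not ramify.
Euler's criterion: (-231)^221 mod 443 = 442. Thus (-231|443) = -1.
d is a non-residue mod p, hence 443 remains inert in O_K.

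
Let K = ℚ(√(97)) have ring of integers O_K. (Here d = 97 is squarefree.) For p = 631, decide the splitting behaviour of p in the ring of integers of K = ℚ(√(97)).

631 splits in O_K

d = 97 ≡ 1 (mod 4), so O_K = ℤ[(1+√97)/2] and disc(K) = d = 97.
Since gcd(631, 97) = 1 the prime 631 does not ramify.
(97/631) = 97^315 mod 631 = 1, giving Legendre symbol 1.
d is a quadratic residue mod p, hence 631 splits in O_K.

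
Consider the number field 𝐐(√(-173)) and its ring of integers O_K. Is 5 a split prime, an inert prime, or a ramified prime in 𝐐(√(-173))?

d = -173 ≡ 3 (mod 4), so O_K = ℤ[√-173] and disc(K) = 4d = -692.
Since gcd(5, -692) = 1 the prime 5 does not ramify.
(-173/5) = 2^2 mod 5 = 4, giving Legendre symbol -1.
(-173/5) = -1, so 5 is inert.

5 remains inert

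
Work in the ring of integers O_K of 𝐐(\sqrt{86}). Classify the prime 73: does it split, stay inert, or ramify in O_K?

Since 86 ≢ 1 mod 4, the ring of integers is ℤ[√86] with discriminant 4·86 = 344.
Since gcd(73, 344) = 1 the prime 73 does not ramify.
Compute (86/73) via Euler: 13^((73-1)/2) mod 73 = 72, so (86/73) = -1.
Legendre symbol -1 ⇒ 73 is inert.

inert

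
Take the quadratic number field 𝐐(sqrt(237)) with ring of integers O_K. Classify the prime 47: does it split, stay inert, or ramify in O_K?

47 splits in O_K

Since 237 ≡ 1 mod 4, the ring of integers is ℤ[(1+√237)/2] with discriminant 237.
disc(K) = 237 is not divisible by 47; 47 is unramified.
(237/47) = 2^23 mod 47 = 1, giving Legendre symbol 1.
d is a quadratic residue mod p, hence 47 splits in O_K.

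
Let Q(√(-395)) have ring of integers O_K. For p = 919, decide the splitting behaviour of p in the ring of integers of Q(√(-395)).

d = -395 ≡ 1 (mod 4), so O_K = ℤ[(1+√-395)/2] and disc(K) = d = -395.
Since gcd(919, -395) = 1 the prime 919 does not ramify.
Compute (-395/919) via Euler: 524^((919-1)/2) mod 919 = 1, so (-395/919) = 1.
(-395/919) = 1, so 919 splits.

split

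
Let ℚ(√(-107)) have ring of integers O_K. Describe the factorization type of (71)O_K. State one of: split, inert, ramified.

-107 mod 4 = 1, hence disc K = -107 and O_K = ℤ[(1+√-107)/2].
Since gcd(71, -107) = 1 the prime 71 does not ramify.
(-107/71) = 35^35 mod 71 = 70, giving Legendre symbol -1.
(-107/71) = -1, so 71 is inert.

p is inert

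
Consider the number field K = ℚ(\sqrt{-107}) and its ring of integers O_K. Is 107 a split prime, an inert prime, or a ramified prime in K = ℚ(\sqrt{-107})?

ramifies in O_K

Since -107 ≡ 1 mod 4, the ring of integers is ℤ[(1+√-107)/2] with discriminant -107.
disc(K) = -107 = 107·(-1), so p = 107 is ramified.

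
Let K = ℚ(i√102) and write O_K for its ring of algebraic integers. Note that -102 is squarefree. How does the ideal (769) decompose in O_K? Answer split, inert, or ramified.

d = -102 ≡ 2 (mod 4), so O_K = ℤ[√-102] and disc(K) = 4d = -408.
Since gcd(769, -408) = 1 the prime 769 does not ramify.
Euler's criterion: (-102)^384 mod 769 = 1. Thus (-102|769) = 1.
d is a quadratic residue mod p, hence 769 splits in O_K.

split — (769) = 𝔭₁𝔭₂ with 𝔭₁ ≠ 𝔭₂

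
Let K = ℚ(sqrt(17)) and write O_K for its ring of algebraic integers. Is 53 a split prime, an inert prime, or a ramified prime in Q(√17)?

53 splits in O_K

d = 17 ≡ 1 (mod 4), so O_K = ℤ[(1+√17)/2] and disc(K) = d = 17.
disc(K) = 17 is not divisible by 53; 53 is unramified.
Legendre symbol by Euler's criterion: (17/53) ≡ 17^26 ≡ 1 (mod 53), i.e. (17/53) = 1.
d is a quadratic residue mod p, hence 53 splits in O_K.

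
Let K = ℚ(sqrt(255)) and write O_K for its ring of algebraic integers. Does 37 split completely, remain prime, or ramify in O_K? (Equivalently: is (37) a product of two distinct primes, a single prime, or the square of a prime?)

Since 255 ≢ 1 mod 4, the ring of integers is ℤ[√255] with discriminant 4·255 = 1020.
37 ∤ 1020, so 37 is unramified.
Compute (255/37) via Euler: 33^((37-1)/2) mod 37 = 1, so (255/37) = 1.
Legendre symbol 1 ⇒ 37 is split.

p splits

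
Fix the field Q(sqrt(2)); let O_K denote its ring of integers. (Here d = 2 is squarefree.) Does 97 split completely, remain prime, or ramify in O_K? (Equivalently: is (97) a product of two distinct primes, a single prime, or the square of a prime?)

d = 2 ≡ 2 (mod 4), so O_K = ℤ[√2] and disc(K) = 4d = 8.
97 ∤ 8, so 97 is unramified.
(2/97) = 2^48 mod 97 = 1, giving Legendre symbol 1.
Legendre symbol 1 ⇒ 97 is split.

split — (97) = 𝔭₁𝔭₂ with 𝔭₁ ≠ 𝔭₂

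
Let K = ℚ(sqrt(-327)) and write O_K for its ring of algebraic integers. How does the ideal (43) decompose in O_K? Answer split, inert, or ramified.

-327 mod 4 = 1, hence disc K = -327 and O_K = ℤ[(1+√-327)/2].
Since gcd(43, -327) = 1 the prime 43 does not ramify.
(-327/43) = 17^21 mod 43 = 1, giving Legendre symbol 1.
Legendre symbol 1 ⇒ 43 is split.

splits completely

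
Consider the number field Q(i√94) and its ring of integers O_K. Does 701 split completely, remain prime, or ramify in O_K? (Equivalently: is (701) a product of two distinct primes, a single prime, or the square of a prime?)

Since -94 ≢ 1 mod 4, the ring of integers is ℤ[√-94] with discriminant 4·(-94) = -376.
Since gcd(701, -376) = 1 the prime 701 does not ramify.
(-94/701) = 607^350 mod 701 = 1, giving Legendre symbol 1.
Legendre symbol 1 ⇒ 701 is split.

splits completely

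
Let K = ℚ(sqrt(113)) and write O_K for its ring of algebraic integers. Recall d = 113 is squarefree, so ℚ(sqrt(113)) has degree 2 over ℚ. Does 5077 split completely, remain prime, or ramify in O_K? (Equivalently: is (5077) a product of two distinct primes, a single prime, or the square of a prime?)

113 mod 4 = 1, hence disc K = 113 and O_K = ℤ[(1+√113)/2].
disc(K) = 113 is not divisible by 5077; 5077 is unramified.
Compute (113/5077) via Euler: 113^((5077-1)/2) mod 5077 = 1, so (113/5077) = 1.
(113/5077) = 1, so 5077 splits.

split — (5077) = 𝔭₁𝔭₂ with 𝔭₁ ≠ 𝔭₂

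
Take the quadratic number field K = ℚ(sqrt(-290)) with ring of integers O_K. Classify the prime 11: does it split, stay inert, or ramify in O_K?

d = -290 ≡ 2 (mod 4), so O_K = ℤ[√-290] and disc(K) = 4d = -1160.
disc(K) = -1160 is not divisible by 11; 11 is unramified.
Legendre symbol by Euler's criterion: (-290/11) ≡ (-290)^5 ≡ 10 (mod 11), i.e. (-290/11) = -1.
d is a non-residue mod p, hence 11 remains inert in O_K.

remains prime (inert)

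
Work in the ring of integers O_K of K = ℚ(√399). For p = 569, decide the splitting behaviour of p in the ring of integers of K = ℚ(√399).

d = 399 ≡ 3 (mod 4), so O_K = ℤ[√399] and disc(K) = 4d = 1596.
Since gcd(569, 1596) = 1 the prime 569 does not ramify.
Euler's criterion: 399^284 mod 569 = 1. Thus (399|569) = 1.
d is a quadratic residue mod p, hence 569 splits in O_K.

569 splits in O_K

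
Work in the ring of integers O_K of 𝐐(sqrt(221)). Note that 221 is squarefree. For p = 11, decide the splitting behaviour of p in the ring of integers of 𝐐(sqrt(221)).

221 mod 4 = 1, hence disc K = 221 and O_K = ℤ[(1+√221)/2].
disc(K) = 221 is not divisible by 11; 11 is unramified.
Legendre symbol by Euler's criterion: (221/11) ≡ 221^5 ≡ 1 (mod 11), i.e. (221/11) = 1.
d is a quadratic residue mod p, hence 11 splits in O_K.

splits completely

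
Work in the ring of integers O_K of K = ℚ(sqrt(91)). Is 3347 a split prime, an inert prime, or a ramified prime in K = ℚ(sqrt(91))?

split — (3347) = 𝔭₁𝔭₂ with 𝔭₁ ≠ 𝔭₂

d = 91 ≡ 3 (mod 4), so O_K = ℤ[√91] and disc(K) = 4d = 364.
disc(K) = 364 is not divisible by 3347; 3347 is unramified.
(91/3347) = 91^1673 mod 3347 = 1, giving Legendre symbol 1.
Legendre symbol 1 ⇒ 3347 is split.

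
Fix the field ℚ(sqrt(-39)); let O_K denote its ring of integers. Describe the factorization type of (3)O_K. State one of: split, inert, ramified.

-39 mod 4 = 1, hence disc K = -39 and O_K = ℤ[(1+√-39)/2].
Ramification test: 3 | -39. The prime 3 ramifies in K.

3 is ramified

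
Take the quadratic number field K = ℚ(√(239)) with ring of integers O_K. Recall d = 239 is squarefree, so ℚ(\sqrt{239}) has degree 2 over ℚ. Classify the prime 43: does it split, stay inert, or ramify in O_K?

43 splits in O_K

Since 239 ≢ 1 mod 4, the ring of integers is ℤ[√239] with discriminant 4·239 = 956.
disc(K) = 956 is not divisible by 43; 43 is unramified.
Legendre symbol by Euler's criterion: (239/43) ≡ 239^21 ≡ 1 (mod 43), i.e. (239/43) = 1.
(239/43) = 1, so 43 splits.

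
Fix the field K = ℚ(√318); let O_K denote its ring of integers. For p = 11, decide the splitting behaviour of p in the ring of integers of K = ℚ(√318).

318 mod 4 = 2, hence disc K = 4·318 = 1272 and O_K = ℤ[√318].
11 ∤ 1272, so 11 is unramified.
(318/11) = 10^5 mod 11 = 10, giving Legendre symbol -1.
(318/11) = -1, so 11 is inert.

inert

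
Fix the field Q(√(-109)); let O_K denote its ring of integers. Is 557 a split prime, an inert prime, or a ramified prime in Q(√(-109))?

Since -109 ≢ 1 mod 4, the ring of integers is ℤ[√-109] with discriminant 4·(-109) = -436.
557 ∤ -436, so 557 is unramified.
(-109/557) = 448^278 mod 557 = 1, giving Legendre symbol 1.
Legendre symbol 1 ⇒ 557 is split.

splits completely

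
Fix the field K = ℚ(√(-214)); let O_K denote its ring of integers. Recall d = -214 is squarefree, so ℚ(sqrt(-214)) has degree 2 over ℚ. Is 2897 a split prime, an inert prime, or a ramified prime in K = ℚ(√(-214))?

d = -214 ≡ 2 (mod 4), so O_K = ℤ[√-214] and disc(K) = 4d = -856.
2897 ∤ -856, so 2897 is unramified.
Compute (-214/2897) via Euler: 2683^((2897-1)/2) mod 2897 = 2896, so (-214/2897) = -1.
Legendre symbol -1 ⇒ 2897 is inert.

inert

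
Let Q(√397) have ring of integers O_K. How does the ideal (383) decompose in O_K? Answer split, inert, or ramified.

splits completely

d = 397 ≡ 1 (mod 4), so O_K = ℤ[(1+√397)/2] and disc(K) = d = 397.
disc(K) = 397 is not divisible by 383; 383 is unramified.
Legendre symbol by Euler's criterion: (397/383) ≡ 397^191 ≡ 1 (mod 383), i.e. (397/383) = 1.
(397/383) = 1, so 383 splits.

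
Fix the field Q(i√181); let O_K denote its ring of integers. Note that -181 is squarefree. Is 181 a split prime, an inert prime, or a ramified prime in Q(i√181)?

p ramifies

Since -181 ≢ 1 mod 4, the ring of integers is ℤ[√-181] with discriminant 4·(-181) = -724.
Ramification test: 181 | -724. The prime 181 ramifies in K.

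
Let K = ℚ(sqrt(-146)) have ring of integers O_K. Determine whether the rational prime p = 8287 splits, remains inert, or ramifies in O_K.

-146 mod 4 = 2, hence disc K = 4·(-146) = -584 and O_K = ℤ[√-146].
disc(K) = -584 is not divisible by 8287; 8287 is unramified.
Legendre symbol by Euler's criterion: (-146/8287) ≡ (-146)^4143 ≡ 8286 (mod 8287), i.e. (-146/8287) = -1.
Legendre symbol -1 ⇒ 8287 is inert.

inert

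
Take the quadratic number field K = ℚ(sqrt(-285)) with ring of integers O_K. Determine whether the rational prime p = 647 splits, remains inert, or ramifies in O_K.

inert

-285 mod 4 = 3, hence disc K = 4·(-285) = -1140 and O_K = ℤ[√-285].
Since gcd(647, -1140) = 1 the prime 647 does not ramify.
(-285/647) = 362^323 mod 647 = 646, giving Legendre symbol -1.
Legendre symbol -1 ⇒ 647 is inert.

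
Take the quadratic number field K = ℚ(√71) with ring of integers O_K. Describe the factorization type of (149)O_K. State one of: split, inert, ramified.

p is inert

71 mod 4 = 3, hence disc K = 4·71 = 284 and O_K = ℤ[√71].
Since gcd(149, 284) = 1 the prime 149 does not ramify.
Legendre symbol by Euler's criterion: (71/149) ≡ 71^74 ≡ 148 (mod 149), i.e. (71/149) = -1.
d is a non-residue mod p, hence 149 remains inert in O_K.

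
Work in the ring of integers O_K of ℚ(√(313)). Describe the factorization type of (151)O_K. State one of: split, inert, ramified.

split — (151) = 𝔭₁𝔭₂ with 𝔭₁ ≠ 𝔭₂

313 mod 4 = 1, hence disc K = 313 and O_K = ℤ[(1+√313)/2].
disc(K) = 313 is not divisible by 151; 151 is unramified.
Compute (313/151) via Euler: 11^((151-1)/2) mod 151 = 1, so (313/151) = 1.
(313/151) = 1, so 151 splits.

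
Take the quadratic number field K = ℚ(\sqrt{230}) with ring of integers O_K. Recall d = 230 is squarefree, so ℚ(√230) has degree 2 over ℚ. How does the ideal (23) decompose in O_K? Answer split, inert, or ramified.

ramified — (23) = 𝔭²

d = 230 ≡ 2 (mod 4), so O_K = ℤ[√230] and disc(K) = 4d = 920.
Ramification test: 23 | 920. The prime 23 ramifies in K.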